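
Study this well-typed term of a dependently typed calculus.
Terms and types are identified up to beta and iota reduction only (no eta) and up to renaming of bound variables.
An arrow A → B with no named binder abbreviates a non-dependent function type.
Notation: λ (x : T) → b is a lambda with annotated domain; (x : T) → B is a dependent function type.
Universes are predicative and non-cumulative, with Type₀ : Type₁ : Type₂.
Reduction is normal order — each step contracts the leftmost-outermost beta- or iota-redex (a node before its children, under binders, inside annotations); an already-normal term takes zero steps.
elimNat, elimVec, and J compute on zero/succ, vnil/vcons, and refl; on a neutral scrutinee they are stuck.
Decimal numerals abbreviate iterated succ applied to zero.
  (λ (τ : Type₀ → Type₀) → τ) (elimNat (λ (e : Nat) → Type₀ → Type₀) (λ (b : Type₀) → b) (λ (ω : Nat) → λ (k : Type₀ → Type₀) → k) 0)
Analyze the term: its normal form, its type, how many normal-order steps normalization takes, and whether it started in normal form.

normal form:
  λ (τ : Type₀) → τ
the term's type:
  Type₀ → Type₀
normal-order step count: 2
started in normal form: no
first contracted redex: a beta-redex


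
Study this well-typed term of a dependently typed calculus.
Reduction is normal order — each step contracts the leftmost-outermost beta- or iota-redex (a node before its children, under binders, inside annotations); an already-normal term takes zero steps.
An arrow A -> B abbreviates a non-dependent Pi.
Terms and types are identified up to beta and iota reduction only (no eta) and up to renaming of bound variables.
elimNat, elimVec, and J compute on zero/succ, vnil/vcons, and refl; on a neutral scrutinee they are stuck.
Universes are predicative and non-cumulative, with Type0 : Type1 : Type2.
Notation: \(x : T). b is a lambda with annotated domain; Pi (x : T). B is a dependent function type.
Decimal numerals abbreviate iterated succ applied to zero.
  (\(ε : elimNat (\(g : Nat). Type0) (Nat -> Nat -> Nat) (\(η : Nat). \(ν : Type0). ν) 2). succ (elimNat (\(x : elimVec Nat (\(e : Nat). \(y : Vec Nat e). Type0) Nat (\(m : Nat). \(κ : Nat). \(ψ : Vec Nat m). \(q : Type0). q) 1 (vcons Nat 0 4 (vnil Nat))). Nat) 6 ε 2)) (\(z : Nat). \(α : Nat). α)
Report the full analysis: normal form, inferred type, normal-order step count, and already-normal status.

reduced normal form:
  7
type:
  Nat
normal-order step count: 8
started in normal form: no
first redex: a beta-redex


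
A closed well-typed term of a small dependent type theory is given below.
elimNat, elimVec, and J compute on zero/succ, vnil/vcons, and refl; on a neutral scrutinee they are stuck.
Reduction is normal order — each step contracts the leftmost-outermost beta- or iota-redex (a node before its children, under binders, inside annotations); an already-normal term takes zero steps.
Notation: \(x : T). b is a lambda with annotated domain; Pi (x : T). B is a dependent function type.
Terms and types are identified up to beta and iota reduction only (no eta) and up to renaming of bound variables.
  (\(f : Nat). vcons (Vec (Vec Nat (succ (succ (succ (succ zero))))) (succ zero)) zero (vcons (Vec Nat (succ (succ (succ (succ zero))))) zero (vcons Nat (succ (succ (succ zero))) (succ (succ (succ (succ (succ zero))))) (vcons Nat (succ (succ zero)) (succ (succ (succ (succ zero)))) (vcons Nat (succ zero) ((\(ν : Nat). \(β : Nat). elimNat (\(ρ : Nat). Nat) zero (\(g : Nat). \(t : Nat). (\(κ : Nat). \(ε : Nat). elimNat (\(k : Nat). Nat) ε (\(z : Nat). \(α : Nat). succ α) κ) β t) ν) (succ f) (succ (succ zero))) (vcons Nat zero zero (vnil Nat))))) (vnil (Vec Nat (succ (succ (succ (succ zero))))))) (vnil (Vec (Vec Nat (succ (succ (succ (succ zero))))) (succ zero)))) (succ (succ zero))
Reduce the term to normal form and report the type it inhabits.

normal form:
  vcons (Vec (Vec Nat (succ (succ (succ (succ zero))))) (succ zero)) zero (vcons (Vec Nat (succ (succ (succ (succ zero))))) zero (vcons Nat (succ (succ (succ zero))) (succ (succ (succ (succ (succ zero))))) (vcons Nat (succ (succ zero)) (succ (succ (succ (succ zero)))) (vcons Nat (succ zero) (succ (succ (succ (succ (succ (succ zero)))))) (vcons Nat zero zero (vnil Nat))))) (vnil (Vec Nat (succ (succ (succ (succ zero))))))) (vnil (Vec (Vec Nat (succ (succ (succ (succ zero))))) (succ zero)))
inferred type:
  Vec (Vec (Vec Nat (succ (succ (succ (succ zero))))) (succ zero)) (succ zero)


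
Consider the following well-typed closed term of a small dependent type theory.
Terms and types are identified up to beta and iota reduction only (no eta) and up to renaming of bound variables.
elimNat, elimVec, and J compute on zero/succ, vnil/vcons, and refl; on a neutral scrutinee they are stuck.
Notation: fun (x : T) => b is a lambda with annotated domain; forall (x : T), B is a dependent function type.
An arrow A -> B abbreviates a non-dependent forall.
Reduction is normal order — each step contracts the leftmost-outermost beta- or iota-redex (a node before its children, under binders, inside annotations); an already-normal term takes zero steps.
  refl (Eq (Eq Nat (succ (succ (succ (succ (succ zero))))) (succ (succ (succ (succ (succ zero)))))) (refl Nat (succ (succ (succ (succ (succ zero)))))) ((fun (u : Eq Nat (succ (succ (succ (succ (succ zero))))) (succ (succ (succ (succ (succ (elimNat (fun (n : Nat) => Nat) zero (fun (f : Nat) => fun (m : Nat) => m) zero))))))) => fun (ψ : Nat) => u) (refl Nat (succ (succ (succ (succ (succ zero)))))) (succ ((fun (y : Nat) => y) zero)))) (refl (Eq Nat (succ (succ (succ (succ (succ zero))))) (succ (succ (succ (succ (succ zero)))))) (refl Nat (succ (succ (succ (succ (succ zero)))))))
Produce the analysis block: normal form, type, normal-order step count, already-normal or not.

reduced normal form:
  refl (Eq (Eq Nat (succ (succ (succ (succ (succ zero))))) (succ (succ (succ (succ (succ zero)))))) (refl Nat (succ (succ (succ (succ (succ zero)))))) (refl Nat (succ (succ (succ (succ (succ zero))))))) (refl (Eq Nat (succ (succ (succ (succ (succ zero))))) (succ (succ (succ (succ (succ zero)))))) (refl Nat (succ (succ (succ (succ (succ zero)))))))
the term's type:
  Eq (Eq (Eq Nat (succ (succ (succ (succ (succ zero))))) (succ (succ (succ (succ (succ zero)))))) (refl Nat (succ (succ (succ (succ (succ zero)))))) (refl Nat (succ (succ (succ (succ (succ zero))))))) (refl (Eq Nat (succ (succ (succ (succ (succ zero))))) (succ (succ (succ (succ (succ zero)))))) (refl Nat (succ (succ (succ (succ (succ zero))))))) (refl (Eq Nat (succ (succ (succ (succ (succ zero))))) (succ (succ (succ (succ (succ zero)))))) (refl Nat (succ (succ (succ (succ (succ zero)))))))
normal-order step count: 2
already normal: no
first contracted redex: a beta-redex


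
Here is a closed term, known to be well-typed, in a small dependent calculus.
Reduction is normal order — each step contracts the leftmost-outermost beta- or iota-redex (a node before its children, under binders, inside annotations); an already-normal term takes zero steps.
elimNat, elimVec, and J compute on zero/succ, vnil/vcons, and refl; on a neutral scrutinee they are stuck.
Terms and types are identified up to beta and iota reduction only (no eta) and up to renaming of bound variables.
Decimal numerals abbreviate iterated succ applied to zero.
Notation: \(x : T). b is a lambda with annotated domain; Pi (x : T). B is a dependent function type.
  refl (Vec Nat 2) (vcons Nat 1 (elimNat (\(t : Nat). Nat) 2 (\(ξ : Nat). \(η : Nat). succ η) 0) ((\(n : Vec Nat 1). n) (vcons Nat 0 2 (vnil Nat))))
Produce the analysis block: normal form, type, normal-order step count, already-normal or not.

reduced normal form:
  refl (Vec Nat 2) (vcons Nat 1 2 (vcons Nat 0 2 (vnil Nat)))
type:
  Eq (Vec Nat 2) (vcons Nat 1 2 (vcons Nat 0 2 (vnil Nat))) (vcons Nat 1 2 (vcons Nat 0 2 (vnil Nat)))
reduction steps (normal order): 2
already normal: no
first redex: an elimNat iota-redex


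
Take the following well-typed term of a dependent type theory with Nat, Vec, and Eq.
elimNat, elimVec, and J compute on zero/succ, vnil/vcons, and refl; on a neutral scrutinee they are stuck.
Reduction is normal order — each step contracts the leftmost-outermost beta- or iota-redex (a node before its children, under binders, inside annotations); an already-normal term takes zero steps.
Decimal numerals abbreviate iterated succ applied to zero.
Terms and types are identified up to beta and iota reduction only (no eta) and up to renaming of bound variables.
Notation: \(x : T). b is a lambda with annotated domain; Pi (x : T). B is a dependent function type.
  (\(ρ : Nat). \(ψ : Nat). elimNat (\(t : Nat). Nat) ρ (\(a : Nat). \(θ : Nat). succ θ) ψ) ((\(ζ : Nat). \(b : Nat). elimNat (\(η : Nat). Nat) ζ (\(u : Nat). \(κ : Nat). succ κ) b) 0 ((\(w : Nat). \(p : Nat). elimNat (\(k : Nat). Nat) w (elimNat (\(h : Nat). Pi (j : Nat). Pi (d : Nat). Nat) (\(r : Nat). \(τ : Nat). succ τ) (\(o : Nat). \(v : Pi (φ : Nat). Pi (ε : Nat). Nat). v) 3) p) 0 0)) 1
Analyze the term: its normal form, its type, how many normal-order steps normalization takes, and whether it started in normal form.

reduced normal form:
  1
inferred type:
  Nat
steps to reach normal form (normal order): 12
already normal: no
first contracted redex: a beta-redex


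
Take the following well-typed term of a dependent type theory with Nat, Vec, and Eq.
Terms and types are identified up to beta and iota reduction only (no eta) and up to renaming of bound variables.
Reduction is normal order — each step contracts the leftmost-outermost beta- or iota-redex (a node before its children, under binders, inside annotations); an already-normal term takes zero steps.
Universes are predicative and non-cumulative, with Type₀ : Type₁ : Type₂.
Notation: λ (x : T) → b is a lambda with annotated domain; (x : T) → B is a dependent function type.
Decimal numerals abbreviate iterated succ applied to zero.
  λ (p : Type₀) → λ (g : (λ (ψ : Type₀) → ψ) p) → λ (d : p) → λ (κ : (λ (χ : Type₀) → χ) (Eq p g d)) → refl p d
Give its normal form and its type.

normal form:
  λ (p : Type₀) → λ (g : p) → λ (ψ : p) → λ (d : Eq p g ψ) → refl p ψ
inferred type:
  (p : Type₀) → (g : p) → (ψ : p) → (d : Eq p g ψ) → Eq p ψ ψ
observation: the leftmost-outermost redex is a beta-redex, and normalization takes 2 steps.


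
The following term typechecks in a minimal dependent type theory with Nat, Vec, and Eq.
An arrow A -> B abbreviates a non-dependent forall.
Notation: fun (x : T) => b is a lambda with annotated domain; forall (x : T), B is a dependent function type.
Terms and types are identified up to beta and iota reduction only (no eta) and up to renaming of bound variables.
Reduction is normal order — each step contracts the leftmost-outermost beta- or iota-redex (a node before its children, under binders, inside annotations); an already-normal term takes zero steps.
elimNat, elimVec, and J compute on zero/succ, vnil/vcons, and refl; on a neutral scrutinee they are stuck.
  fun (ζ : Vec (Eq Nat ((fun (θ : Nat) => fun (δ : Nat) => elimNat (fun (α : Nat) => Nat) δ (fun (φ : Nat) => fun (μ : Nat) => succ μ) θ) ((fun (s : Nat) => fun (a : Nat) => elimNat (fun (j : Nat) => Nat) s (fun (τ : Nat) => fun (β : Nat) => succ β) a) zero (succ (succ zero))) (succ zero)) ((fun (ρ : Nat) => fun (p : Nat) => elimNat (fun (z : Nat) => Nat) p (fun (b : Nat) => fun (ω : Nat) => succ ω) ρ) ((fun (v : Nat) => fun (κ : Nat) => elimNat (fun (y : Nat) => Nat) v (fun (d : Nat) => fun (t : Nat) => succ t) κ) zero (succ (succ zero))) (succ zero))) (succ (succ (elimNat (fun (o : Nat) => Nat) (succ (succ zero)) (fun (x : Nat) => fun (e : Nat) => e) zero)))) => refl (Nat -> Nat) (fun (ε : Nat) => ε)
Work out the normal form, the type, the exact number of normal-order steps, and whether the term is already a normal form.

resulting normal form:
  fun (ζ : Vec (Eq Nat (succ (succ (succ zero))) (succ (succ (succ zero)))) (succ (succ (succ (succ zero))))) => refl (Nat -> Nat) (fun (θ : Nat) => θ)
inferred type:
  Vec (Eq Nat (succ (succ (succ zero))) (succ (succ (succ zero)))) (succ (succ (succ (succ zero)))) -> Eq (Nat -> Nat) (fun (ζ : Nat) => ζ) (fun (θ : Nat) => θ)
steps to reach normal form (normal order): 37
started in normal form: no
first contracted redex: a beta-redex


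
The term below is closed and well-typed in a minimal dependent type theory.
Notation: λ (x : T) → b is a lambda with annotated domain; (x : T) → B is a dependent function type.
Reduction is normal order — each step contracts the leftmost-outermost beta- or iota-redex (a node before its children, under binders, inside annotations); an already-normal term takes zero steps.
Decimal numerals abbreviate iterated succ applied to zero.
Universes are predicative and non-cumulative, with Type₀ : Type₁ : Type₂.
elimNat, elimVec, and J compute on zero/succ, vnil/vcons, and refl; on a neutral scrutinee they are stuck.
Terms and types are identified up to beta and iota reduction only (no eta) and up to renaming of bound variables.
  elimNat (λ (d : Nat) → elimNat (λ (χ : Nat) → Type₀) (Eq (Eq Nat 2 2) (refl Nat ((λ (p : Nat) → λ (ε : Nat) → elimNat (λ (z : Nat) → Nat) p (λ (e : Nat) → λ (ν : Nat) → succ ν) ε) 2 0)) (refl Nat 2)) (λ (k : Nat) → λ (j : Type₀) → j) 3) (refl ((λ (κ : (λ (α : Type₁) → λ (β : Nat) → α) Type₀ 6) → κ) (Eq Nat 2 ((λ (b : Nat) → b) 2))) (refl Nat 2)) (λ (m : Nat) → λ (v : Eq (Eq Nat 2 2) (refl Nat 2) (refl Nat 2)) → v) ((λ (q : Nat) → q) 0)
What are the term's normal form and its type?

reduced normal form:
  refl (Eq Nat 2 2) (refl Nat 2)
the term's type:
  Eq (Eq Nat 2 2) (refl Nat 2) (refl Nat 2)
observation: normalization takes exactly 17 steps under the normal-order strategy.


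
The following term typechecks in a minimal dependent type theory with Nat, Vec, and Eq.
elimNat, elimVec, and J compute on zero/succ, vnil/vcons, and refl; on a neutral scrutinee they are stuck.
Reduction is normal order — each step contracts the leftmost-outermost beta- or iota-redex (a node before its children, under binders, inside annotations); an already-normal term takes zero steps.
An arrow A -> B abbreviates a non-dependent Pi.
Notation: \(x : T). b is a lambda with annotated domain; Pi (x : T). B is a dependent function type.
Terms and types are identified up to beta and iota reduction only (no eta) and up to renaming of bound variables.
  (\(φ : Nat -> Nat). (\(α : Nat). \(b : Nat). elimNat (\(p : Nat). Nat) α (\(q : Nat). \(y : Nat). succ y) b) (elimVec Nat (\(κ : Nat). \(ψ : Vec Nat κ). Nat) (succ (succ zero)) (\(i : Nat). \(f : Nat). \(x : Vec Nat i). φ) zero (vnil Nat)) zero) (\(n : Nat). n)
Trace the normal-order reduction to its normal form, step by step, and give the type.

reduction (normal order):
  (\(φ : Nat -> Nat). (\(α : Nat). \(b : Nat). elimNat (\(p : Nat). Nat) α (\(q : Nat). \(y : Nat). succ y) b) (elimVec Nat (\(κ : Nat). \(ψ : Vec Nat κ). Nat) (succ (succ zero)) (\(i : Nat). \(f : Nat). \(x : Vec Nat i). φ) zero (vnil Nat)) zero) (\(n : Nat). n)
  ~> (\(φ : Nat). \(α : Nat). elimNat (\(b : Nat). Nat) φ (\(p : Nat). \(q : Nat). succ q) α) (elimVec Nat (\(y : Nat). \(κ : Vec Nat y). Nat) (succ (succ zero)) (\(ψ : Nat). \(i : Nat). \(f : Vec Nat ψ). \(x : Nat). x) zero (vnil Nat)) zero
  ~> (\(φ : Nat). elimNat (\(α : Nat). Nat) (elimVec Nat (\(b : Nat). \(p : Vec Nat b). Nat) (succ (succ zero)) (\(q : Nat). \(y : Nat). \(κ : Vec Nat q). \(ψ : Nat). ψ) zero (vnil Nat)) (\(i : Nat). \(f : Nat). succ f) φ) zero
  ~> elimNat (\(φ : Nat). Nat) (elimVec Nat (\(α : Nat). \(b : Vec Nat α). Nat) (succ (succ zero)) (\(p : Nat). \(q : Nat). \(y : Vec Nat p). \(κ : Nat). κ) zero (vnil Nat)) (\(ψ : Nat). \(i : Nat). succ i) zero
  ~> elimVec Nat (\(φ : Nat). \(α : Vec Nat φ). Nat) (succ (succ zero)) (\(b : Nat). \(p : Nat). \(q : Vec Nat b). \(y : Nat). y) zero (vnil Nat)
  ~> succ (succ zero)
inferred type:
  Nat


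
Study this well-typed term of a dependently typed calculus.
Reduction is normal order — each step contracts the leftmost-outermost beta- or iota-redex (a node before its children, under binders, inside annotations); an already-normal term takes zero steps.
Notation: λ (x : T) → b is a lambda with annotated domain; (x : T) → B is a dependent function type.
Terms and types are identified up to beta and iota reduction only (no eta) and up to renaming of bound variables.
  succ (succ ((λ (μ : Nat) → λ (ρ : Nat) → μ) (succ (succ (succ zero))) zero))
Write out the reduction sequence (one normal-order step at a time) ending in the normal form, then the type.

normal-order reduction:
  succ (succ ((λ (μ : Nat) → λ (ρ : Nat) → μ) (succ (succ (succ zero))) zero))
  ~> succ (succ ((λ (μ : Nat) → succ (succ (succ zero))) zero))
  ~> succ (succ (succ (succ (succ zero))))
type:
  Nat


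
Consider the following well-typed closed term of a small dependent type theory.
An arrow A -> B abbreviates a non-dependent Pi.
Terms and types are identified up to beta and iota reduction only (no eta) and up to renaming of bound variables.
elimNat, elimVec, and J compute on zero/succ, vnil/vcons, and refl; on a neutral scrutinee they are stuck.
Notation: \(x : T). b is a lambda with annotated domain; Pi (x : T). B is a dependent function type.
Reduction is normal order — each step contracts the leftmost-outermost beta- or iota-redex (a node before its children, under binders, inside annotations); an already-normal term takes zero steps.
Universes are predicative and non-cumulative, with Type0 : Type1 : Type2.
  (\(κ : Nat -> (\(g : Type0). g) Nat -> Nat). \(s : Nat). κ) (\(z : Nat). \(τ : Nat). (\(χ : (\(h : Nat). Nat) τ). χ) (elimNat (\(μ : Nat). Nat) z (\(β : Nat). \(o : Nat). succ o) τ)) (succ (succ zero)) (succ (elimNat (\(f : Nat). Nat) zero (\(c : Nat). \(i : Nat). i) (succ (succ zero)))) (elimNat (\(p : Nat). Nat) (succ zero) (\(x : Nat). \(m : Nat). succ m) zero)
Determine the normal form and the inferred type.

reduced normal form:
  succ (succ zero)
inferred type:
  Nat


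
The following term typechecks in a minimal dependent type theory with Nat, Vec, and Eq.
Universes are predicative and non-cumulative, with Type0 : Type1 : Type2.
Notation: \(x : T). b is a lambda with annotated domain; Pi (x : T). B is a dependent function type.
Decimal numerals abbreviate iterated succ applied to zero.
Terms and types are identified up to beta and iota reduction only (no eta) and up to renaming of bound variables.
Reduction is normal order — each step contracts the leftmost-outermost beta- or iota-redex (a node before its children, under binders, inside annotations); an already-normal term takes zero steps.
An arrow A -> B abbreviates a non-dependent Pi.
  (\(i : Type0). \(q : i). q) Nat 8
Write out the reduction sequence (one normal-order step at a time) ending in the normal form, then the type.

normal-order reduction sequence:
  (\(i : Type0). \(q : i). q) Nat 8
  ~> (\(i : Nat). i) 8
  ~> 8
the term's type:
  Nat


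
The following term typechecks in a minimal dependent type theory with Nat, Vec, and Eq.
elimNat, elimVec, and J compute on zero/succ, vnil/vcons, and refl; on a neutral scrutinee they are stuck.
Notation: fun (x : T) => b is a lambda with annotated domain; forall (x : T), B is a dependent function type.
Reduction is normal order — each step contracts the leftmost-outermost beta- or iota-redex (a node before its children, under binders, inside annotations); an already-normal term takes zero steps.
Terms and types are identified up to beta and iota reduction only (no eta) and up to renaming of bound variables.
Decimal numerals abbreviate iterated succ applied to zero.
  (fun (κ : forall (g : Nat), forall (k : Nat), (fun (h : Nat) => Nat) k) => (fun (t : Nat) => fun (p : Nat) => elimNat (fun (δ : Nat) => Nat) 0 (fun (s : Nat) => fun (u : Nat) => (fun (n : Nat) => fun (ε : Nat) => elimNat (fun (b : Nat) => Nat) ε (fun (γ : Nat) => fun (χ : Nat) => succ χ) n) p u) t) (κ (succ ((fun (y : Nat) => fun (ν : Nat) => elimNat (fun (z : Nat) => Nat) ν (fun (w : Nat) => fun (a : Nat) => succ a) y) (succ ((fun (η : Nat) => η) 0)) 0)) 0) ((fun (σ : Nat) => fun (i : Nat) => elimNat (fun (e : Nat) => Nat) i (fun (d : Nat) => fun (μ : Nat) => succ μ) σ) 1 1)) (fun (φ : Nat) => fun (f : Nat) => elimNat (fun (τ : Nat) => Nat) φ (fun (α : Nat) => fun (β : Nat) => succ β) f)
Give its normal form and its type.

resulting normal form:
  4
type:
  Nat


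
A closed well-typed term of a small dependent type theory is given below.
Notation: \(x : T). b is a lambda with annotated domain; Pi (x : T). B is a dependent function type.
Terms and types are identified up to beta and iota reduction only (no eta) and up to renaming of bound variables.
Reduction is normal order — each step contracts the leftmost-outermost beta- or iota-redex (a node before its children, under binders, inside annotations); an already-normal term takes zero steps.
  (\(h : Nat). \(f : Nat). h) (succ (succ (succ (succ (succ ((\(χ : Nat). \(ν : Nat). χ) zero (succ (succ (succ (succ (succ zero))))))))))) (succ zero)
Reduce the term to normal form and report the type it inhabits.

resulting normal form:
  succ (succ (succ (succ (succ zero))))
type:
  Nat
observation: 4 normal-order steps normalize the term, beginning with a beta-redex.


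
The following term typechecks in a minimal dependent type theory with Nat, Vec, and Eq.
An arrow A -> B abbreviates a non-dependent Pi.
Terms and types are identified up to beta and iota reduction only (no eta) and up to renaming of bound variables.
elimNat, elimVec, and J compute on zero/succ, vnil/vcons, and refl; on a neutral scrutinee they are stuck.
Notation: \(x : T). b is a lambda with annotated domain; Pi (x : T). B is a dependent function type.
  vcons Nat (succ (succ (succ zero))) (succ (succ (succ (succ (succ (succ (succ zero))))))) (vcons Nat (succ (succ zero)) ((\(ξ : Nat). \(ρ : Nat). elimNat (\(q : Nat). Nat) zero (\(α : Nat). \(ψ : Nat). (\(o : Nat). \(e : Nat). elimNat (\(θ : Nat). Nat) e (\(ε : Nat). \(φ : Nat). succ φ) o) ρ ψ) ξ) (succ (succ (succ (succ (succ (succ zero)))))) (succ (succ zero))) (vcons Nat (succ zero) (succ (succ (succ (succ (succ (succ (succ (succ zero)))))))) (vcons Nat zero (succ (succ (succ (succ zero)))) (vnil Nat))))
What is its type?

the term's type:
  Vec Nat (succ (succ (succ (succ zero))))


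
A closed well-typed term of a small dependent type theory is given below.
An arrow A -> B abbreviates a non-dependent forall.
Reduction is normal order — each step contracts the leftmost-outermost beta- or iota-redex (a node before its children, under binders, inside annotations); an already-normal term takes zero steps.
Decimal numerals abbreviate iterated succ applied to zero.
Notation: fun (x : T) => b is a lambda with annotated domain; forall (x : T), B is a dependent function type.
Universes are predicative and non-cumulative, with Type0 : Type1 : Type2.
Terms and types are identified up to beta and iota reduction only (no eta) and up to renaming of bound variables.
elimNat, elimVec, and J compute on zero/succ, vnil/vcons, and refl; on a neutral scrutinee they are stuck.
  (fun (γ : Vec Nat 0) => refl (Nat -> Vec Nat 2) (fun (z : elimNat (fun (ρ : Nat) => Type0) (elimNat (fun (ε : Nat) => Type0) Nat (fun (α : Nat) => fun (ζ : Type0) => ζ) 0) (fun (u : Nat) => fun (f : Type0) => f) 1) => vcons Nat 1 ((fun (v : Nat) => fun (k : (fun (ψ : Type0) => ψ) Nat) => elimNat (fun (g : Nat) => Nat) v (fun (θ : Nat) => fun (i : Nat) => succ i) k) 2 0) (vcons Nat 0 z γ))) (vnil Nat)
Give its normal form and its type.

resulting normal form:
  refl (Nat -> Vec Nat 2) (fun (γ : Nat) => vcons Nat 1 2 (vcons Nat 0 γ (vnil Nat)))
the term's type:
  Eq (Nat -> Vec Nat 2) (fun (γ : Nat) => vcons Nat 1 2 (vcons Nat 0 γ (vnil Nat))) (fun (z : Nat) => vcons Nat 1 2 (vcons Nat 0 z (vnil Nat)))


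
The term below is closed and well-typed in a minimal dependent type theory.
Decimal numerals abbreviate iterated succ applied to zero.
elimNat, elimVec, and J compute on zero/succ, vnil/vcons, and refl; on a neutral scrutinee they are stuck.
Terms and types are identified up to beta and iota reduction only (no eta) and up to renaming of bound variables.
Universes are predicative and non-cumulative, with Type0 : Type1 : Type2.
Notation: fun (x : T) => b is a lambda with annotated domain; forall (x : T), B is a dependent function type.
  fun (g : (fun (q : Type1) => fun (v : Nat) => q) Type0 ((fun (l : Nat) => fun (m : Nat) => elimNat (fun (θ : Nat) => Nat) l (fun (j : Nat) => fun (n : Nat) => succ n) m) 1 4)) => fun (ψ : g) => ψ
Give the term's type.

type:
  forall (g : Type0), forall (q : g), g


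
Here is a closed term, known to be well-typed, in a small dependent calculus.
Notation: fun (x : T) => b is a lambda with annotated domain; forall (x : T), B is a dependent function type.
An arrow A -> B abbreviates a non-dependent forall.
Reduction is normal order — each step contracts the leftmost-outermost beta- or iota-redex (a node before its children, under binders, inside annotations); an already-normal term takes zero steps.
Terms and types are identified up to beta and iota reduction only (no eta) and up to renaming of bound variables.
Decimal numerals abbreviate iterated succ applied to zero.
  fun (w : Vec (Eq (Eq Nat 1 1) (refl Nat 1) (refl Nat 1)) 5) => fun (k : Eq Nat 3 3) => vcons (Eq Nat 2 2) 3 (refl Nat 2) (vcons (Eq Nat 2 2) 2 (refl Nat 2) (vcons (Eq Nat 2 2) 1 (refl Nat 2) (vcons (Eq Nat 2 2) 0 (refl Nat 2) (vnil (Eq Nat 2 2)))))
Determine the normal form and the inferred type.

resulting normal form:
  fun (w : Vec (Eq (Eq Nat 1 1) (refl Nat 1) (refl Nat 1)) 5) => fun (k : Eq Nat 3 3) => vcons (Eq Nat 2 2) 3 (refl Nat 2) (vcons (Eq Nat 2 2) 2 (refl Nat 2) (vcons (Eq Nat 2 2) 1 (refl Nat 2) (vcons (Eq Nat 2 2) 0 (refl Nat 2) (vnil (Eq Nat 2 2)))))
the term's type:
  Vec (Eq (Eq Nat 1 1) (refl Nat 1) (refl Nat 1)) 5 -> Eq Nat 3 3 -> Vec (Eq Nat 2 2) 4


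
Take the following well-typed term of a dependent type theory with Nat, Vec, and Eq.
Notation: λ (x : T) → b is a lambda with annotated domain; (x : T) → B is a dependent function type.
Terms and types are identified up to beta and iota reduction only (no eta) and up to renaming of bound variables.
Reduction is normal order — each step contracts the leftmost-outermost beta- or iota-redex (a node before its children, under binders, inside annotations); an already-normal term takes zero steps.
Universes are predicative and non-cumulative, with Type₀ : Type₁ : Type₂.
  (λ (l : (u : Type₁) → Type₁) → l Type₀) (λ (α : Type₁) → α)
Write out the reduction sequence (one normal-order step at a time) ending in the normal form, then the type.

reduction (normal order):
  (λ (l : (u : Type₁) → Type₁) → l Type₀) (λ (α : Type₁) → α)
  ~> (λ (l : Type₁) → l) Type₀
  ~> Type₀
inferred type:
  Type₁


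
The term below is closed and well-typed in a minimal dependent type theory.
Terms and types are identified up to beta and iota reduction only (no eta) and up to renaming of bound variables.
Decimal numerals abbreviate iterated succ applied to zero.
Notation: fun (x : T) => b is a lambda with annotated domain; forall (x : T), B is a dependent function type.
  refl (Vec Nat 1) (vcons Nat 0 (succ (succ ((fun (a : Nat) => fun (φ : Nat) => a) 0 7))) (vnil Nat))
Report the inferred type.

the term's type:
  Eq (Vec Nat 1) (vcons Nat 0 2 (vnil Nat)) (vcons Nat 0 2 (vnil Nat))


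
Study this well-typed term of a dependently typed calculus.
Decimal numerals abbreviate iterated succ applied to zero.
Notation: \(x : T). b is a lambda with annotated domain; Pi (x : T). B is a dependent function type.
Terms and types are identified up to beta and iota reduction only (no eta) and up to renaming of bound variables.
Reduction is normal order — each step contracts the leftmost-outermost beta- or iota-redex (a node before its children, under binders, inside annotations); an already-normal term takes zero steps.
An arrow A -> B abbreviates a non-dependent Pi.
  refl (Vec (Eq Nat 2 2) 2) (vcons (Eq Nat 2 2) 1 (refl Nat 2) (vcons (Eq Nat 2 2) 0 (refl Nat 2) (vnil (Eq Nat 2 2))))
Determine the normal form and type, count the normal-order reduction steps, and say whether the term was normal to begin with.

reduced normal form:
  refl (Vec (Eq Nat 2 2) 2) (vcons (Eq Nat 2 2) 1 (refl Nat 2) (vcons (Eq Nat 2 2) 0 (refl Nat 2) (vnil (Eq Nat 2 2))))
the term's type:
  Eq (Vec (Eq Nat 2 2) 2) (vcons (Eq Nat 2 2) 1 (refl Nat 2) (vcons (Eq Nat 2 2) 0 (refl Nat 2) (vnil (Eq Nat 2 2)))) (vcons (Eq Nat 2 2) 1 (refl Nat 2) (vcons (Eq Nat 2 2) 0 (refl Nat 2) (vnil (Eq Nat 2 2))))
normal-order step count: 0
started in normal form: yes


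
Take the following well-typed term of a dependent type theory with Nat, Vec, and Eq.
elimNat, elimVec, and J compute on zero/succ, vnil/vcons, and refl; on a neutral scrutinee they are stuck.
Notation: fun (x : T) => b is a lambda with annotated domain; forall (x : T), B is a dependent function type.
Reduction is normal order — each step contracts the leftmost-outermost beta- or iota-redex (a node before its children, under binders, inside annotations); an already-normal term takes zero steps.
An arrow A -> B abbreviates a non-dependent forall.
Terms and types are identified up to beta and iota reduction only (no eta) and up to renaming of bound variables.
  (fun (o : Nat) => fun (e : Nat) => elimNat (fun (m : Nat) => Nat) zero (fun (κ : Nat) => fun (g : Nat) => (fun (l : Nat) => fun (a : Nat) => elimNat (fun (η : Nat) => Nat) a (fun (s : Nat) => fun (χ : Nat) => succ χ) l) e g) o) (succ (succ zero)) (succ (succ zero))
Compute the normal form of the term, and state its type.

resulting normal form:
  succ (succ (succ (succ zero)))
inferred type:
  Nat


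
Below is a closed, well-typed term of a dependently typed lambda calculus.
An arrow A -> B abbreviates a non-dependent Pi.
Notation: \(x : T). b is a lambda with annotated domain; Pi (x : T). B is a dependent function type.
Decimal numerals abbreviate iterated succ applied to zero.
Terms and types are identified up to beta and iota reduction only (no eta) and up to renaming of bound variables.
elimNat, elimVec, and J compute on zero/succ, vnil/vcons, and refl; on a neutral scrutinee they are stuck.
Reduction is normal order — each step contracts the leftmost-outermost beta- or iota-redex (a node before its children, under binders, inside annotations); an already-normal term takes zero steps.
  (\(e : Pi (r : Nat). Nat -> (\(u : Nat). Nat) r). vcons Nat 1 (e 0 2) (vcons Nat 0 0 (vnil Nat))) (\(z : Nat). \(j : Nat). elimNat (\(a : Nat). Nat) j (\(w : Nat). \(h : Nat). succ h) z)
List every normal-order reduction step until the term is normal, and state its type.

reduction (normal order):
  (\(e : Pi (r : Nat). Nat -> (\(u : Nat). Nat) r). vcons Nat 1 (e 0 2) (vcons Nat 0 0 (vnil Nat))) (\(z : Nat). \(j : Nat). elimNat (\(a : Nat). Nat) j (\(w : Nat). \(h : Nat). succ h) z)
  ~> vcons Nat 1 ((\(e : Nat). \(r : Nat). elimNat (\(u : Nat). Nat) r (\(z : Nat). \(j : Nat). succ j) e) 0 2) (vcons Nat 0 0 (vnil Nat))
  ~> vcons Nat 1 ((\(e : Nat). elimNat (\(r : Nat). Nat) e (\(u : Nat). \(z : Nat). succ z) 0) 2) (vcons Nat 0 0 (vnil Nat))
  ~> vcons Nat 1 (elimNat (\(e : Nat). Nat) 2 (\(r : Nat). \(u : Nat). succ u) 0) (vcons Nat 0 0 (vnil Nat))
  ~> vcons Nat 1 2 (vcons Nat 0 0 (vnil Nat))
type:
  Vec Nat 2


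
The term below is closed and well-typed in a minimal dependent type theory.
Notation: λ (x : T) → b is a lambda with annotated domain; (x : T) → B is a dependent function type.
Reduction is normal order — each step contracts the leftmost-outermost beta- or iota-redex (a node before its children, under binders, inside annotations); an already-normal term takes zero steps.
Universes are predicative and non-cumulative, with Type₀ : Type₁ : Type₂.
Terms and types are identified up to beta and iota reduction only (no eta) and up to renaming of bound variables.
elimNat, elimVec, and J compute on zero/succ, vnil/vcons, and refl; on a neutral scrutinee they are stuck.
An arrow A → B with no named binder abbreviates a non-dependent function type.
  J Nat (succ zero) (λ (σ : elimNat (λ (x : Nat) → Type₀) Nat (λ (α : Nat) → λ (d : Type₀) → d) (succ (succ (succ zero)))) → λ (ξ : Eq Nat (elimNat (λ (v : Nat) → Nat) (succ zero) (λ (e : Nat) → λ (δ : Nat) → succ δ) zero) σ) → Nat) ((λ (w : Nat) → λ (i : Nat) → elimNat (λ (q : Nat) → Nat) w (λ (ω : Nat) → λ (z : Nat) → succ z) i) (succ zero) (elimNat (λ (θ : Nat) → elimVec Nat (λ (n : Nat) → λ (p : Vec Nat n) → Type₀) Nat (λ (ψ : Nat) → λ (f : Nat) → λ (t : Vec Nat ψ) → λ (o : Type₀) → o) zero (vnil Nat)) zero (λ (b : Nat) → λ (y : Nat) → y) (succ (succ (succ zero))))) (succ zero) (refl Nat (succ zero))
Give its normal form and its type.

normal form:
  succ zero
inferred type:
  Nat
observation: the first redex contracted is a J iota-redex; the normal form is reached in 14 normal-order steps.


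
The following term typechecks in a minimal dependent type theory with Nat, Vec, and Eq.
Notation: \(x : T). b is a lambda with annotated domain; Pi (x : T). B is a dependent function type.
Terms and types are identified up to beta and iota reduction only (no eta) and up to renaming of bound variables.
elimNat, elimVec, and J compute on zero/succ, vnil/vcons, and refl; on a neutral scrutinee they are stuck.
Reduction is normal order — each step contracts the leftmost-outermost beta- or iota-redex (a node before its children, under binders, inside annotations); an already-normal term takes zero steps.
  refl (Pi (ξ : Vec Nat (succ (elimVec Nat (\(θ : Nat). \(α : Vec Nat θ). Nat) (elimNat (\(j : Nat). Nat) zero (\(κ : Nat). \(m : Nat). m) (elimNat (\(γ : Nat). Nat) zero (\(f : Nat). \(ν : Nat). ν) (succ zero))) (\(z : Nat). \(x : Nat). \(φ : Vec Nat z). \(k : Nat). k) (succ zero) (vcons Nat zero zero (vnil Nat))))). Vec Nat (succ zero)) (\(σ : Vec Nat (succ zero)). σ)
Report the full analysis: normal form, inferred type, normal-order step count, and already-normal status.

resulting normal form:
  refl (Pi (ξ : Vec Nat (succ zero)). Vec Nat (succ zero)) (\(θ : Vec Nat (succ zero)). θ)
inferred type:
  Eq (Pi (ξ : Vec Nat (succ zero)). Vec Nat (succ zero)) (\(θ : Vec Nat (succ zero)). θ) (\(α : Vec Nat (succ zero)). α)
normal-order step count: 11
started in normal form: no
first redex: an elimVec iota-redex


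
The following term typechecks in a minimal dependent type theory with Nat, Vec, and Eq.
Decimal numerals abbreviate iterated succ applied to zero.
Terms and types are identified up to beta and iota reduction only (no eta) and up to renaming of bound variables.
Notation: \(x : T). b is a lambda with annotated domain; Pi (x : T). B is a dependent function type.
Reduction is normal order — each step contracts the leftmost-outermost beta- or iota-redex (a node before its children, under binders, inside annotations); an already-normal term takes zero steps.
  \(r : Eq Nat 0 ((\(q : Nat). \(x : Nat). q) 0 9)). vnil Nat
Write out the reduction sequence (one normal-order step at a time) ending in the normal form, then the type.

normal-order reduction sequence:
  \(r : Eq Nat 0 ((\(q : Nat). \(x : Nat). q) 0 9)). vnil Nat
  ~> \(r : Eq Nat 0 ((\(q : Nat). 0) 9)). vnil Nat
  ~> \(r : Eq Nat 0 0). vnil Nat
the term's type:
  Pi (r : Eq Nat 0 0). Vec Nat 0


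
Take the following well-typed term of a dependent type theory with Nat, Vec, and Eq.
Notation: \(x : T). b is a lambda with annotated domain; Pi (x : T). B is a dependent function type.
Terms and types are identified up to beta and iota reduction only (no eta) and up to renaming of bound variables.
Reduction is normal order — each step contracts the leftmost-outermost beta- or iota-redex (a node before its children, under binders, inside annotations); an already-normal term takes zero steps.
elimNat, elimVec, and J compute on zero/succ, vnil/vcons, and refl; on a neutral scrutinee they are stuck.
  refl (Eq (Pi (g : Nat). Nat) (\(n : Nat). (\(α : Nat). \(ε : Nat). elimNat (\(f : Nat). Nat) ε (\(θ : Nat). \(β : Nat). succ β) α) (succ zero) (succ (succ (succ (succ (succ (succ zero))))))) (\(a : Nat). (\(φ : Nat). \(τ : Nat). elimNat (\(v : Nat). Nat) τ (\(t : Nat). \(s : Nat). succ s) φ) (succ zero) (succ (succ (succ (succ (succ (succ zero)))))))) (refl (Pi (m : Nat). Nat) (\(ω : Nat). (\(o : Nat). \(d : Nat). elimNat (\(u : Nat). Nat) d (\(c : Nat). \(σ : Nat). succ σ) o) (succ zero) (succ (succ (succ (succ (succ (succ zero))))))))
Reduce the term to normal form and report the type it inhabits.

resulting normal form:
  refl (Eq (Pi (g : Nat). Nat) (\(n : Nat). succ (succ (succ (succ (succ (succ (succ zero))))))) (\(α : Nat). succ (succ (succ (succ (succ (succ (succ zero)))))))) (refl (Pi (ε : Nat). Nat) (\(f : Nat). succ (succ (succ (succ (succ (succ (succ zero))))))))
type:
  Eq (Eq (Pi (g : Nat). Nat) (\(n : Nat). succ (succ (succ (succ (succ (succ (succ zero))))))) (\(α : Nat). succ (succ (succ (succ (succ (succ (succ zero)))))))) (refl (Pi (ε : Nat). Nat) (\(f : Nat). succ (succ (succ (succ (succ (succ (succ zero)))))))) (refl (Pi (θ : Nat). Nat) (\(β : Nat). succ (succ (succ (succ (succ (succ (succ zero))))))))
observation: normalization takes exactly 18 steps under the normal-order strategy.


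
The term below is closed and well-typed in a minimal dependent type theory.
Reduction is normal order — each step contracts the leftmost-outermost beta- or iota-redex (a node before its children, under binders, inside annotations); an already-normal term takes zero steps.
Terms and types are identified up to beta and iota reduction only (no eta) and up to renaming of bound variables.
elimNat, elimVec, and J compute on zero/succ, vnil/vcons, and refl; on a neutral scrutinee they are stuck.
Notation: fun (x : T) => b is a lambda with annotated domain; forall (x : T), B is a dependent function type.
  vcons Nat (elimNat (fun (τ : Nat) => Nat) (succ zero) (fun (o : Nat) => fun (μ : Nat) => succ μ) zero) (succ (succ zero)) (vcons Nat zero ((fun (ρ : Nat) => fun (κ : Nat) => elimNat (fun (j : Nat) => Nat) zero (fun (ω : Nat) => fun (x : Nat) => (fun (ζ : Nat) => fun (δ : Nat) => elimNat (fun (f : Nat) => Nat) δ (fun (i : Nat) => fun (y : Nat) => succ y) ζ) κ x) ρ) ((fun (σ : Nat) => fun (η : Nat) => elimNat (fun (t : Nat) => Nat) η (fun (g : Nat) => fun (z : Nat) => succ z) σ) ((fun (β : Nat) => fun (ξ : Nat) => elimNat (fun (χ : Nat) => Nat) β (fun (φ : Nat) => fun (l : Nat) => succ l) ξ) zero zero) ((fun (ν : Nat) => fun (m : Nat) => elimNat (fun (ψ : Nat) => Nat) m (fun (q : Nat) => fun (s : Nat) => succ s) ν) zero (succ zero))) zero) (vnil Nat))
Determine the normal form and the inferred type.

reduced normal form:
  vcons Nat (succ zero) (succ (succ zero)) (vcons Nat zero zero (vnil Nat))
type:
  Vec Nat (succ (succ zero))


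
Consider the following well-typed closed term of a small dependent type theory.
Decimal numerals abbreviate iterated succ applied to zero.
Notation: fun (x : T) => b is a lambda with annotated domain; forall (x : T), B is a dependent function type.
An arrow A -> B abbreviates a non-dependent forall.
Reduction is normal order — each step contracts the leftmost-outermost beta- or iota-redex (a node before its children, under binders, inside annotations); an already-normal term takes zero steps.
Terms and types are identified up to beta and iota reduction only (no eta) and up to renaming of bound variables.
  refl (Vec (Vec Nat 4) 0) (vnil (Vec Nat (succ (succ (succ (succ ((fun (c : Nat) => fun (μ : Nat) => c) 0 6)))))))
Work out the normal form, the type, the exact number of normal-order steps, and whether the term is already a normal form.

resulting normal form:
  refl (Vec (Vec Nat 4) 0) (vnil (Vec Nat 4))
inferred type:
  Eq (Vec (Vec Nat 4) 0) (vnil (Vec Nat 4)) (vnil (Vec Nat 4))
steps to reach normal form (normal order): 2
started in normal form: no
first contracted redex: a beta-redex
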